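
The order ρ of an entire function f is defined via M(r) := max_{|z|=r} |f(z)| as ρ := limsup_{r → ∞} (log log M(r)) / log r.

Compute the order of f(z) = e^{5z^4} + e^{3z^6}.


Each summand is entire of order 4 and 6 respectively (as in the single-exponential case). The order of a sum is at most the max of the orders, so ρ ≤ 6. For the lower bound: on |z|=r choose arg z so that 3z^6 is real positive; then |e^{3z^6}| = e^{3r^6} while |e^{5z^4}| ≤ e^{5r^4} = o(e^{3r^6}). So |f| ≥ e^{3r^6}(1 − o(1)) and ρ ≥ 6. Hence ρ = max(4, 6) = 6.
Therefore ρ = 6.

Order ρ = 6.


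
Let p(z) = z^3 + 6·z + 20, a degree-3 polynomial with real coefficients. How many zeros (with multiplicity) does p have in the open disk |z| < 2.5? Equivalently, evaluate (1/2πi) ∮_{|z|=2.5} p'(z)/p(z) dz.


The zeros of p are: -2, (1 + 3i), (1 - 3i).
Their magnitudes are: 2, 3.162, 3.162.
Zeros with |z| < R = 2.5: -2.
Count = 1.
By the argument principle, (1/2πi) ∮_{|z|=R} p'(z)/p(z) dz equals exactly this count.

Number of zeros inside |z| < 2.5: 1.


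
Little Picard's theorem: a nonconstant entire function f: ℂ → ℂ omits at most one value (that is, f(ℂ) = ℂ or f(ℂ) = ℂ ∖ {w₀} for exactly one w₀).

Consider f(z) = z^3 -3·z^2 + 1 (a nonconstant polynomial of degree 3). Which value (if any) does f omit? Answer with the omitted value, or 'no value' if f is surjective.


Little Picard bounds the complement of f(ℂ) to at most one point.
For every w ∈ ℂ, the equation p(z) − w = 0 is a nonconstant polynomial in z and hence has at least one root by the fundamental theorem of algebra. So p is surjective onto ℂ, omitting no value.

Omitted value: no value.


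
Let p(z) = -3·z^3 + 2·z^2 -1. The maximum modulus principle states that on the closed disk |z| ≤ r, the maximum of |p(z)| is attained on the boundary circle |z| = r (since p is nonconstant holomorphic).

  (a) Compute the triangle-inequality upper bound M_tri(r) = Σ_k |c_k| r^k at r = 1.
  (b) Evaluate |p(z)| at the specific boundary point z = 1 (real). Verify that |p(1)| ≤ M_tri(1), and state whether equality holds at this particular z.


Coefficients: c_0 = -1, c_1 = 0, c_2 = 2, c_3 = -3. Radius r = 1.
Part (a). Triangle bound: M_tri(r) = Σ_k |c_k| r^k
  = |-1|·1^0 + |0|·1^1 + |2|·1^2 + |-3|·1^3
  = 1 + 0 + 2 + 3 = 6.
This bounds M(r) := max_{|z|=r} |p(z)| from above; equality holds iff all terms c_k z^k can be made to align in phase at a single z on |z|=r.
Part (b). At z = 1 (real, on the circle |z| = r):
  p(1) = (-1)·1^0 + (0)·1^1 + (2)·1^2 + (-3)·1^3 = -2.
  |p(1)| = 2.
Check: |p(1)| = 2 ≤ 6 = M_tri(1). ✓ Equality does not hold at z = 1 (the coefficients have mixed signs, so the terms do not all align in phase there).

M_tri(1) = 6; |p(1)| = 2; equality at z=1: no.


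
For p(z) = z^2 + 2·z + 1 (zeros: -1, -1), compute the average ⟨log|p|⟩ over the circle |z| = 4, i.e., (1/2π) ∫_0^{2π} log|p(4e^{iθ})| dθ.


Zeros: -1, -1; r = 4.
Inside |z| < r: -1, -1. Outside (|z| ≥ r): ∅.
p(0) = 1, so log|p(0)| = log(1) = 0.0000.
Apply Jensen: I(r) = log|p(0)| + Σ_k log(r/|z_k|), summed over zeros inside |z| < r.
  log(r/|z_k|) for z_k = -1: log(4/1) = 1.3863
  log(r/|z_k|) for z_k = -1: log(4/1) = 1.3863
Sum over inside zeros: 2.7726.
I(r) = log|p(0)| + (inside sum) = 0.0000 + 2.7726 = 2.7726.
Closed form (all zeros inside, monic): I(r) = n·log(r) = 2·log(4) = 2.7726. ✓

I(r) ≈ 2.7726.


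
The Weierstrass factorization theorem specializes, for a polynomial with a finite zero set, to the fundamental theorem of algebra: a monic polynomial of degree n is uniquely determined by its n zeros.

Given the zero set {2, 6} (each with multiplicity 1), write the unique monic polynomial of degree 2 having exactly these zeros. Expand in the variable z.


The polynomial is p(z) = ∏_{α ∈ S} (z − α), where S = {2, 6}.
Expanding the product yields: p(z) = z^2 -8·z + 12.
The resulting polynomial has degree 2 and real coefficients as required.

p(z) = z^2 -8·z + 12.


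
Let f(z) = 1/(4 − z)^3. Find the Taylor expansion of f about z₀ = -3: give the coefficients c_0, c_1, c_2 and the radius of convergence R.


Let w = z − z₀, so z = z₀ + w.
Then 4 − z = 4 − (z₀ + w) = (4 − z₀) − w = 7 − w.
f(z) = 1/(7 − w)^3 = (1/(7)^3) · (1 − w/(7))^{−3}.
By the binomial series (1−u)^{−3} = Σ_{n≥0} C(n+2, 2) u^n for |u|<1, with u = w/(7):
  c_n = C(n+2, 2) / (7)^(n+3).
  c_0 = 1/(7)^3 = 1/343.
  c_1 = 3/(7)^4 = 3/2401.
  c_2 = 6/(7)^5 = 6/16807.
The series is valid for |w/d| < 1, i.e. |z − z₀| < |d|.
Radius of convergence: R = |4 − z₀| = |7| = 7 (distance from z₀ to the singularity z = 4).

c_0 = 1/343, c_1 = 3/2401, c_2 = 6/16807; R = 7.


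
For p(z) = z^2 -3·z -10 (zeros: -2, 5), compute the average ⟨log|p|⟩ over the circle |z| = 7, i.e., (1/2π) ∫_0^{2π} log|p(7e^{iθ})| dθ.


Zeros: -2, 5; r = 7.
Inside |z| < r: -2, 5. Outside (|z| ≥ r): ∅.
p(0) = -10, so log|p(0)| = log(10) = 2.3026.
Apply Jensen: I(r) = log|p(0)| + Σ_k log(r/|z_k|), summed over zeros inside |z| < r.
  log(r/|z_k|) for z_k = -2: log(7/2) = 1.2528
  log(r/|z_k|) for z_k = 5: log(7/5) = 0.3365
Sum over inside zeros: 1.5892.
I(r) = log|p(0)| + (inside sum) = 2.3026 + 1.5892 = 3.8918.
Closed form (all zeros inside, monic): I(r) = n·log(r) = 2·log(7) = 3.8918. ✓

I(r) ≈ 3.8918.


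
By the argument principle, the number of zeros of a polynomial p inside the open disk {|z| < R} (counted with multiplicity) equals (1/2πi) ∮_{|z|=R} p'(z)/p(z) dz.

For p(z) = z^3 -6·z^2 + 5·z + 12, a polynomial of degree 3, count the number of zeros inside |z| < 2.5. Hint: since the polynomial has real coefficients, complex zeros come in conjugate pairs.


The zeros of p are: 4, 3, -1.
Their magnitudes are: 4, 3, 1.
Zeros with |z| < R = 2.5: -1.
Count = 1.
By the argument principle, (1/2πi) ∮_{|z|=R} p'(z)/p(z) dz equals exactly this count.

Number of zeros inside |z| < 2.5: 1.


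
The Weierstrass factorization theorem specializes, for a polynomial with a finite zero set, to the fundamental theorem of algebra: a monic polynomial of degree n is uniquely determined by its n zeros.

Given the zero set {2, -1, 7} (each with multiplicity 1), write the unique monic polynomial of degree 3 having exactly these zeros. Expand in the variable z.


The polynomial is p(z) = ∏_{α ∈ S} (z − α), where S = {2, -1, 7}.
Expanding the product yields: p(z) = z^3 -8·z^2 + 5·z + 14.
The resulting polynomial has degree 3 and real coefficients as required.

p(z) = z^3 -8·z^2 + 5·z + 14.


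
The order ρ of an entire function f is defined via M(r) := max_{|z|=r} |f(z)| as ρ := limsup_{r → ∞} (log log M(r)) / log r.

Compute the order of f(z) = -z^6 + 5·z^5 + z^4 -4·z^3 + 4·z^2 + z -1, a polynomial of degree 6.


|f(z)| ≤ Σ|c_k|·r^k = O(r^6) as r → ∞. Polynomial growth is O(e^{r^ε}) for every ε > 0 (since r^6/e^{r^ε} → 0), so ρ ≤ ε for all ε > 0, i.e. ρ = 0. Every nonconstant polynomial has order 0.
Therefore ρ = 0.

Order ρ = 0.


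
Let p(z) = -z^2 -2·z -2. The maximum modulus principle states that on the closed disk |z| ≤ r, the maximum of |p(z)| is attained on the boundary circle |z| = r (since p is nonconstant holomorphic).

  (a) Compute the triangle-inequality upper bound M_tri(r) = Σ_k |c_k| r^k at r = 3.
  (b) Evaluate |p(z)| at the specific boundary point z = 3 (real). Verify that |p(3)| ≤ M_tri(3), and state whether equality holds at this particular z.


Coefficients: c_0 = -2, c_1 = -2, c_2 = -1. Radius r = 3.
Part (a). Triangle bound: M_tri(r) = Σ_k |c_k| r^k
  = |-2|·3^0 + |-2|·3^1 + |-1|·3^2
  = 2 + 6 + 9 = 17.
This bounds M(r) := max_{|z|=r} |p(z)| from above; equality holds iff all terms c_k z^k can be made to align in phase at a single z on |z|=r.
Part (b). At z = 3 (real, on the circle |z| = r):
  p(3) = (-2)·3^0 + (-2)·3^1 + (-1)·3^2 = -17.
  |p(3)| = 17.
Since all nonzero coefficients share the same sign, |p(3)| = 17 = M_tri(3); the triangle bound is attained at z = 3, so in fact M(r) = 17.

M_tri(3) = 17; |p(3)| = 17; equality at z=3: yes.


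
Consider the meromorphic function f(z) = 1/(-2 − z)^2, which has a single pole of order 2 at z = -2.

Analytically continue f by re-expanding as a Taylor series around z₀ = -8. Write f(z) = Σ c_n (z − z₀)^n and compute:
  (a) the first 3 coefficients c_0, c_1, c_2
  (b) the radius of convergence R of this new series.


Let w = z − z₀, so z = z₀ + w.
Then -2 − z = -2 − (z₀ + w) = (-2 − z₀) − w = 6 − w.
f(z) = 1/(6 − w)^2 = (1/(6)^2) · (1 − w/(6))^{−2}.
By the binomial series (1−u)^{−2} = Σ_{n≥0} C(n+1, 1) u^n for |u|<1, with u = w/(6):
  c_n = C(n+1, 1) / (6)^(n+2).
  c_0 = 1/(6)^2 = 1/36.
  c_1 = 2/(6)^3 = 1/108.
  c_2 = 3/(6)^4 = 1/432.
The series is valid for |w/d| < 1, i.e. |z − z₀| < |d|.
Radius of convergence: R = |-2 − z₀| = |6| = 6 (distance from z₀ to the singularity z = -2).

c_0 = 1/36, c_1 = 1/108, c_2 = 1/432; R = 6.


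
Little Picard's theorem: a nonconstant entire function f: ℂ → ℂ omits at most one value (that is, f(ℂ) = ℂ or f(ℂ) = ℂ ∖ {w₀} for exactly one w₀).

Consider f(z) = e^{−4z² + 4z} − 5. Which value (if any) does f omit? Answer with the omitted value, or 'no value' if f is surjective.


Little Picard bounds the complement of f(ℂ) to at most one point.
The exponent g(z) = −4z² + 4z is a nonconstant polynomial, hence surjective onto ℂ. So e^{g(z)} takes every value in {e^w : w ∈ ℂ} = ℂ ∖ {0}. Adding -5 shifts the range to ℂ ∖ {-5}. f omits exactly -5.

Omitted value: -5.


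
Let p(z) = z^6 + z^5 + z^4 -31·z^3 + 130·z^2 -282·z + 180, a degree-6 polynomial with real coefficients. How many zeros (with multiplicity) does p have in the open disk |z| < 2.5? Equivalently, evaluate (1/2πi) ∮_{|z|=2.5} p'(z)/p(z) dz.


The zeros of p are: 2, 1, (1 + 2i), (1 - 2i), (-3 + 3i), (-3 - 3i).
Their magnitudes are: 2, 1, 2.236, 2.236, 4.243, 4.243.
Zeros with |z| < R = 2.5: 2, 1, (1 + 2i), (1 - 2i).
Count = 4.
By the argument principle, (1/2πi) ∮_{|z|=R} p'(z)/p(z) dz equals exactly this count.

Number of zeros inside |z| < 2.5: 4.


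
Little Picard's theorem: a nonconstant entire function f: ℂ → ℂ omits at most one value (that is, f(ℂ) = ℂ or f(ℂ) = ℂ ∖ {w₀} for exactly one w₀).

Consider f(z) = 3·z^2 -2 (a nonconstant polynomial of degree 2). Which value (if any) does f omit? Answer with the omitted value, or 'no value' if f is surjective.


Little Picard bounds the complement of f(ℂ) to at most one point.
For every w ∈ ℂ, the equation p(z) − w = 0 is a nonconstant polynomial in z and hence has at least one root by the fundamental theorem of algebra. So p is surjective onto ℂ, omitting no value.

Omitted value: no value.


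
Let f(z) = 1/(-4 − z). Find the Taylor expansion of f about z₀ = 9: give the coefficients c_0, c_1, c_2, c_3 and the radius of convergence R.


Let w = z − z₀, so z = z₀ + w.
Then -4 − z = -4 − (z₀ + w) = (-4 − z₀) − w = -13 − w.
f(z) = 1/(-13 − w) = (1/(-13)) · 1/(1 − w/(-13)) = Σ_{n≥0} w^n / (-13)^(n+1).
So c_n = 1/(-13)^(n+1):
  c_0 = 1/(-13)^1 = -1/13.
  c_1 = 1/(-13)^2 = 1/169.
  c_2 = 1/(-13)^3 = -1/2197.
  c_3 = 1/(-13)^4 = 1/28561.
The series is valid for |w/d| < 1, i.e. |z − z₀| < |d|.
Radius of convergence: R = |-4 − z₀| = |-13| = 13 (distance from z₀ to the singularity z = -4).

c_0 = -1/13, c_1 = 1/169, c_2 = -1/2197, c_3 = 1/28561; R = 13.


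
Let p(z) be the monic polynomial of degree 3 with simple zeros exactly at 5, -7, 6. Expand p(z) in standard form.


The polynomial is p(z) = ∏_{α ∈ S} (z − α), where S = {5, -7, 6}.
Expanding the product yields: p(z) = z^3 -4·z^2 -47·z + 210.
The resulting polynomial has degree 3 and real coefficients as required.

p(z) = z^3 -4·z^2 -47·z + 210.


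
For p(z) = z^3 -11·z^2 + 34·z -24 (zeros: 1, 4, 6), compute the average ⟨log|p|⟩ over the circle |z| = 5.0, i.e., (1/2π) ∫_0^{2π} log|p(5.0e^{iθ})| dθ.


Zeros: 1, 4, 6; r = 5.0.
Inside |z| < r: 1, 4. Outside (|z| ≥ r): 6.
p(0) = -24, so log|p(0)| = log(24) = 3.1781.
Apply Jensen: I(r) = log|p(0)| + Σ_k log(r/|z_k|), summed over zeros inside |z| < r.
  log(r/|z_k|) for z_k = 1: log(5.0/1) = 1.6094
  log(r/|z_k|) for z_k = 4: log(5.0/4) = 0.2231
  Outside zeros (6) contribute nothing to the Jensen sum.
Sum over inside zeros: 1.8326.
I(r) = log|p(0)| + (inside sum) = 3.1781 + 1.8326 = 5.0106.
Note: since some zeros are outside |z| ≤ r, the simplified n·log(r) form does NOT apply — only the inside zeros contribute.

I(r) ≈ 5.0106.


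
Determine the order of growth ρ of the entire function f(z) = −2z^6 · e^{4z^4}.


M(r) = max_{|z|=r} |-2|·|z|^6·|e^{4z^4}| = 2·r^6 · e^{4r^4} (the factors attain their maxima compatibly on |z|=r). Then log M(r) = log 2 + 6·log r + 4r^4, dominated by the last term, so log log M(r) ~ 4·log r. The polynomial factor -2z^6 contributes only a log r term and does not affect the order. ρ = 4.
Therefore ρ = 4.

Order ρ = 4.


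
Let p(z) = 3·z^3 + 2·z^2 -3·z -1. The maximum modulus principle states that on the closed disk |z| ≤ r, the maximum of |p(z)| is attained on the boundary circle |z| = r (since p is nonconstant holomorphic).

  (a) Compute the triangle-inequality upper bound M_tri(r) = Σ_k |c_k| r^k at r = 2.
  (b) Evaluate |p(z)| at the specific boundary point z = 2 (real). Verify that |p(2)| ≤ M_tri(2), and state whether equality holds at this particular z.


Coefficients: c_0 = -1, c_1 = -3, c_2 = 2, c_3 = 3. Radius r = 2.
Part (a). Triangle bound: M_tri(r) = Σ_k |c_k| r^k
  = |-1|·2^0 + |-3|·2^1 + |2|·2^2 + |3|·2^3
  = 1 + 6 + 8 + 24 = 39.
This bounds M(r) := max_{|z|=r} |p(z)| from above; equality holds iff all terms c_k z^k can be made to align in phase at a single z on |z|=r.
Part (b). At z = 2 (real, on the circle |z| = r):
  p(2) = (-1)·2^0 + (-3)·2^1 + (2)·2^2 + (3)·2^3 = 25.
  |p(2)| = 25.
Check: |p(2)| = 25 ≤ 39 = M_tri(2). ✓ Equality does not hold at z = 2 (the coefficients have mixed signs, so the terms do not all align in phase there).

M_tri(2) = 39; |p(2)| = 25; equality at z=2: no.


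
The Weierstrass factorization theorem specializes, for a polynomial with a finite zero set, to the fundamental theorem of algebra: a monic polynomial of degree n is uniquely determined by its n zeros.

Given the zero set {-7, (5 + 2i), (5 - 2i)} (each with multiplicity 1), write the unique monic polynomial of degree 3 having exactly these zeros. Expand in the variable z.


The polynomial is p(z) = ∏_{α ∈ S} (z − α), where S = {-7, (5 + 2i), (5 - 2i)}.
Expanding the product yields: p(z) = z^3 -3·z^2 -41·z + 203.
Note conjugate pairs combine to real quadratics: (z − (5+2i))(z − (5−2i)) = z² − 10z + 29.
The resulting polynomial has degree 3 and real coefficients as required.

p(z) = z^3 -3·z^2 -41·z + 203.


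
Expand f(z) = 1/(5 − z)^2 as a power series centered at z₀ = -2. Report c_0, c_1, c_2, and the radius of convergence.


Let w = z − z₀, so z = z₀ + w.
Then 5 − z = 5 − (z₀ + w) = (5 − z₀) − w = 7 − w.
f(z) = 1/(7 − w)^2 = (1/(7)^2) · (1 − w/(7))^{−2}.
By the binomial series (1−u)^{−2} = Σ_{n≥0} C(n+1, 1) u^n for |u|<1, with u = w/(7):
  c_n = C(n+1, 1) / (7)^(n+2).
  c_0 = 1/(7)^2 = 1/49.
  c_1 = 2/(7)^3 = 2/343.
  c_2 = 3/(7)^4 = 3/2401.
The series is valid for |w/d| < 1, i.e. |z − z₀| < |d|.
Radius of convergence: R = |5 − z₀| = |7| = 7 (distance from z₀ to the singularity z = 5).

c_0 = 1/49, c_1 = 2/343, c_2 = 3/2401; R = 7.


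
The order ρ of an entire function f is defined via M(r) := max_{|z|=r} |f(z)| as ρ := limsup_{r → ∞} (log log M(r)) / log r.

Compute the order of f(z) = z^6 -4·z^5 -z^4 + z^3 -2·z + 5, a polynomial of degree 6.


|f(z)| ≤ Σ|c_k|·r^k = O(r^6) as r → ∞. Polynomial growth is O(e^{r^ε}) for every ε > 0 (since r^6/e^{r^ε} → 0), so ρ ≤ ε for all ε > 0, i.e. ρ = 0. Every nonconstant polynomial has order 0.
Therefore ρ = 0.

Order ρ = 0.


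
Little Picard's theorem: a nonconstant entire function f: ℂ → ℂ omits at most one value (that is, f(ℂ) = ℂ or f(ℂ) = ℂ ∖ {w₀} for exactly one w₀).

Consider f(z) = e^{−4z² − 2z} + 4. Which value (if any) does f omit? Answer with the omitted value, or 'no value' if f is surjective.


Little Picard bounds the complement of f(ℂ) to at most one point.
The exponent g(z) = −4z² − 2z is a nonconstant polynomial, hence surjective onto ℂ. So e^{g(z)} takes every value in {e^w : w ∈ ℂ} = ℂ ∖ {0}. Adding 4 shifts the range to ℂ ∖ {4}. f omits exactly 4.

Omitted value: 4.


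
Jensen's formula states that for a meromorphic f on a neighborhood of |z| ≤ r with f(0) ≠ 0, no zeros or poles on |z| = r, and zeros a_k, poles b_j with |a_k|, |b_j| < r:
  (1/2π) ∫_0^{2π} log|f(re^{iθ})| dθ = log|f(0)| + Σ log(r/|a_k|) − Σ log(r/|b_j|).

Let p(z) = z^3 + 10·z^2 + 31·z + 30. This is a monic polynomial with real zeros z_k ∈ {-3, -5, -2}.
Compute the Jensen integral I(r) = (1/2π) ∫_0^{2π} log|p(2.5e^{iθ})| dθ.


Zeros: -5, -3, -2; r = 2.5.
Inside |z| < r: -2. Outside (|z| ≥ r): -5, -3.
p(0) = 30, so log|p(0)| = log(30) = 3.4012.
Apply Jensen: I(r) = log|p(0)| + Σ_k log(r/|z_k|), summed over zeros inside |z| < r.
  log(r/|z_k|) for z_k = -2: log(2.5/2) = 0.2231
  Outside zeros (-5, -3) contribute nothing to the Jensen sum.
Sum over inside zeros: 0.2231.
I(r) = log|p(0)| + (inside sum) = 3.4012 + 0.2231 = 3.6243.
Note: since some zeros are outside |z| ≤ r, the simplified n·log(r) form does NOT apply — only the inside zeros contribute.

I(r) ≈ 3.6243.


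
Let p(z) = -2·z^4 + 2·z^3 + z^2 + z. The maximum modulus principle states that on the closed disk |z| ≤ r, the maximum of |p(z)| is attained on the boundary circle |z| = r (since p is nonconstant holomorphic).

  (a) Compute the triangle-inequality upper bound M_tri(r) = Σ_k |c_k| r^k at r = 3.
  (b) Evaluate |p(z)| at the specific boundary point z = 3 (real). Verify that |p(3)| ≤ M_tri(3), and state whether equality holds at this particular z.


Coefficients: c_0 = 0, c_1 = 1, c_2 = 1, c_3 = 2, c_4 = -2. Radius r = 3.
Part (a). Triangle bound: M_tri(r) = Σ_k |c_k| r^k
  = |0|·3^0 + |1|·3^1 + |1|·3^2 + |2|·3^3 + |-2|·3^4
  = 0 + 3 + 9 + 54 + 162 = 228.
This bounds M(r) := max_{|z|=r} |p(z)| from above; equality holds iff all terms c_k z^k can be made to align in phase at a single z on |z|=r.
Part (b). At z = 3 (real, on the circle |z| = r):
  p(3) = (0)·3^0 + (1)·3^1 + (1)·3^2 + (2)·3^3 + (-2)·3^4 = -96.
  |p(3)| = 96.
Check: |p(3)| = 96 ≤ 228 = M_tri(3). ✓ Equality does not hold at z = 3 (the coefficients have mixed signs, so the terms do not all align in phase there).

M_tri(3) = 228; |p(3)| = 96; equality at z=3: no.


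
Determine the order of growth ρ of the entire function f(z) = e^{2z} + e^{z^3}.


Each summand is entire of order 1 and 3 respectively (as in the single-exponential case). The order of a sum is at most the max of the orders, so ρ ≤ 3. For the lower bound: on |z|=r choose arg z so that 1z^3 is real positive; then |e^{1z^3}| = e^{1r^3} while |e^{2z}| ≤ e^{2r^1} = o(e^{1r^3}). So |f| ≥ e^{1r^3}(1 − o(1)) and ρ ≥ 3. Hence ρ = max(1, 3) = 3.
Therefore ρ = 3.

Order ρ = 3.


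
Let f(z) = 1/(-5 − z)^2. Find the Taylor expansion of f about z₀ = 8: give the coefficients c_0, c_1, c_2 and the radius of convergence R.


Let w = z − z₀, so z = z₀ + w.
Then -5 − z = -5 − (z₀ + w) = (-5 − z₀) − w = -13 − w.
f(z) = 1/(-13 − w)^2 = (1/(-13)^2) · (1 − w/(-13))^{−2}.
By the binomial series (1−u)^{−2} = Σ_{n≥0} C(n+1, 1) u^n for |u|<1, with u = w/(-13):
  c_n = C(n+1, 1) / (-13)^(n+2).
  c_0 = 1/(-13)^2 = 1/169.
  c_1 = 2/(-13)^3 = -2/2197.
  c_2 = 3/(-13)^4 = 3/28561.
The series is valid for |w/d| < 1, i.e. |z − z₀| < |d|.
Radius of convergence: R = |-5 − z₀| = |-13| = 13 (distance from z₀ to the singularity z = -5).

c_0 = 1/169, c_1 = -2/2197, c_2 = 3/28561; R = 13.


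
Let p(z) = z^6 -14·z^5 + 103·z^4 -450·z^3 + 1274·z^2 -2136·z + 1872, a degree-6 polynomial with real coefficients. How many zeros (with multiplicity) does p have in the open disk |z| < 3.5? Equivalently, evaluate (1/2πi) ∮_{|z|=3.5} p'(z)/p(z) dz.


The zeros of p are: (2 + 3i), (2 - 3i), (3 + 3i), (3 - 3i), (2 + 2i), (2 - 2i).
Their magnitudes are: 3.606, 3.606, 4.243, 4.243, 2.828, 2.828.
Zeros with |z| < R = 3.5: (2 + 2i), (2 - 2i).
Count = 2.
By the argument principle, (1/2πi) ∮_{|z|=R} p'(z)/p(z) dz equals exactly this count.

Number of zeros inside |z| < 3.5: 2.


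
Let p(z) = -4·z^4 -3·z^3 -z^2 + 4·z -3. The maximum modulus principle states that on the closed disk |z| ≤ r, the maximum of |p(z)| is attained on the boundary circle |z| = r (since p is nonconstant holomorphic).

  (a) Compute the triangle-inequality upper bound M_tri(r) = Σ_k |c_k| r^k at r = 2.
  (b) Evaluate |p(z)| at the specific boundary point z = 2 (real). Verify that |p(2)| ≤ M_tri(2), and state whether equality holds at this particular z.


Coefficients: c_0 = -3, c_1 = 4, c_2 = -1, c_3 = -3, c_4 = -4. Radius r = 2.
Part (a). Triangle bound: M_tri(r) = Σ_k |c_k| r^k
  = |-3|·2^0 + |4|·2^1 + |-1|·2^2 + |-3|·2^3 + |-4|·2^4
  = 3 + 8 + 4 + 24 + 64 = 103.
This bounds M(r) := max_{|z|=r} |p(z)| from above; equality holds iff all terms c_k z^k can be made to align in phase at a single z on |z|=r.
Part (b). At z = 2 (real, on the circle |z| = r):
  p(2) = (-3)·2^0 + (4)·2^1 + (-1)·2^2 + (-3)·2^3 + (-4)·2^4 = -87.
  |p(2)| = 87.
Check: |p(2)| = 87 ≤ 103 = M_tri(2). ✓ Equality does not hold at z = 2 (the coefficients have mixed signs, so the terms do not all align in phase there).

M_tri(2) = 103; |p(2)| = 87; equality at z=2: no.


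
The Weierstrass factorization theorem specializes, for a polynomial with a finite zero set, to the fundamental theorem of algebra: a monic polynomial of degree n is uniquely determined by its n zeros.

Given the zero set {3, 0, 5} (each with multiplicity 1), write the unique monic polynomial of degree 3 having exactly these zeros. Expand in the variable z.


The polynomial is p(z) = ∏_{α ∈ S} (z − α), where S = {3, 0, 5}.
Expanding the product yields: p(z) = z^3 -8·z^2 + 15·z.
The resulting polynomial has degree 3 and real coefficients as required.

p(z) = z^3 -8·z^2 + 15·z.


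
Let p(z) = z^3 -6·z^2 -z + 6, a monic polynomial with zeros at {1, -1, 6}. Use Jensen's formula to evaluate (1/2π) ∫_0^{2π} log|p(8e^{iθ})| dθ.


Zeros: -1, 1, 6; r = 8.
Inside |z| < r: -1, 1, 6. Outside (|z| ≥ r): ∅.
p(0) = 6, so log|p(0)| = log(6) = 1.7918.
Apply Jensen: I(r) = log|p(0)| + Σ_k log(r/|z_k|), summed over zeros inside |z| < r.
  log(r/|z_k|) for z_k = 1: log(8/1) = 2.0794
  log(r/|z_k|) for z_k = -1: log(8/1) = 2.0794
  log(r/|z_k|) for z_k = 6: log(8/6) = 0.2877
Sum over inside zeros: 4.4466.
I(r) = log|p(0)| + (inside sum) = 1.7918 + 4.4466 = 6.2383.
Closed form (all zeros inside, monic): I(r) = n·log(r) = 3·log(8) = 6.2383. ✓

I(r) ≈ 6.2383.


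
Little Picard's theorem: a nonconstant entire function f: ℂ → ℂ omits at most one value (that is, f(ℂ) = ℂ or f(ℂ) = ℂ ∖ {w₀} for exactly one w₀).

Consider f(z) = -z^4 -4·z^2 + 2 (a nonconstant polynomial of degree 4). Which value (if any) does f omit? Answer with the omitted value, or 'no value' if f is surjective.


Little Picard bounds the complement of f(ℂ) to at most one point.
For every w ∈ ℂ, the equation p(z) − w = 0 is a nonconstant polynomial in z and hence has at least one root by the fundamental theorem of algebra. So p is surjective onto ℂ, omitting no value.

Omitted value: no value.


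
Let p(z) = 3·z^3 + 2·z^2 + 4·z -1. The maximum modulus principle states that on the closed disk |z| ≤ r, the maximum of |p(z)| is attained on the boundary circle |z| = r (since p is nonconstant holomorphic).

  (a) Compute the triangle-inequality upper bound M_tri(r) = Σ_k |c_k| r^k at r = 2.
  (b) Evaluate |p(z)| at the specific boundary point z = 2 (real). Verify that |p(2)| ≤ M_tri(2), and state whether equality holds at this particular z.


Coefficients: c_0 = -1, c_1 = 4, c_2 = 2, c_3 = 3. Radius r = 2.
Part (a). Triangle bound: M_tri(r) = Σ_k |c_k| r^k
  = |-1|·2^0 + |4|·2^1 + |2|·2^2 + |3|·2^3
  = 1 + 8 + 8 + 24 = 41.
This bounds M(r) := max_{|z|=r} |p(z)| from above; equality holds iff all terms c_k z^k can be made to align in phase at a single z on |z|=r.
Part (b). At z = 2 (real, on the circle |z| = r):
  p(2) = (-1)·2^0 + (4)·2^1 + (2)·2^2 + (3)·2^3 = 39.
  |p(2)| = 39.
Check: |p(2)| = 39 ≤ 41 = M_tri(2). ✓ Equality does not hold at z = 2 (the coefficients have mixed signs, so the terms do not all align in phase there).

M_tri(2) = 41; |p(2)| = 39; equality at z=2: no.


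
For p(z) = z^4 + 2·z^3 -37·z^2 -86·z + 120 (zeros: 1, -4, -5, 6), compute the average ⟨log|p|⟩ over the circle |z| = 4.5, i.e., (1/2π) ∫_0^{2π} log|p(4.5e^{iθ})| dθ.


Zeros: -5, -4, 1, 6; r = 4.5.
Inside |z| < r: -4, 1. Outside (|z| ≥ r): -5, 6.
p(0) = 120, so log|p(0)| = log(120) = 4.7875.
Apply Jensen: I(r) = log|p(0)| + Σ_k log(r/|z_k|), summed over zeros inside |z| < r.
  log(r/|z_k|) for z_k = 1: log(4.5/1) = 1.5041
  log(r/|z_k|) for z_k = -4: log(4.5/4) = 0.1178
  Outside zeros (-5, 6) contribute nothing to the Jensen sum.
Sum over inside zeros: 1.6219.
I(r) = log|p(0)| + (inside sum) = 4.7875 + 1.6219 = 6.4094.
Note: since some zeros are outside |z| ≤ r, the simplified n·log(r) form does NOT apply — only the inside zeros contribute.

I(r) ≈ 6.4094.


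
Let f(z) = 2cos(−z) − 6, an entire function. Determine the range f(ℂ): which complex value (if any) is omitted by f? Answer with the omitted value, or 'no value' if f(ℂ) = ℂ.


Little Picard bounds the complement of f(ℂ) to at most one point.
cos is entire and surjective onto ℂ: for every w ∈ ℂ, cos(ζ) = w has a solution ζ ∈ ℂ (e.g., via the complex inverse arccos). With ζ = −z this gives z = ζ/(-1). Then 2·cos(−z) takes every value in 2·ℂ = ℂ, and adding -6 is a bijection of ℂ. So f is surjective and omits no value. (Note: only on the real line is cos bounded by [−1, 1].)

Omitted value: no value.


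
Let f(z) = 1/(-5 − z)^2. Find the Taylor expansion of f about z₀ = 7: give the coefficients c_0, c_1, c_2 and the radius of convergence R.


Let w = z − z₀, so z = z₀ + w.
Then -5 − z = -5 − (z₀ + w) = (-5 − z₀) − w = -12 − w.
f(z) = 1/(-12 − w)^2 = (1/(-12)^2) · (1 − w/(-12))^{−2}.
By the binomial series (1−u)^{−2} = Σ_{n≥0} C(n+1, 1) u^n for |u|<1, with u = w/(-12):
  c_n = C(n+1, 1) / (-12)^(n+2).
  c_0 = 1/(-12)^2 = 1/144.
  c_1 = 2/(-12)^3 = -1/864.
  c_2 = 3/(-12)^4 = 1/6912.
The series is valid for |w/d| < 1, i.e. |z − z₀| < |d|.
Radius of convergence: R = |-5 − z₀| = |-12| = 12 (distance from z₀ to the singularity z = -5).

c_0 = 1/144, c_1 = -1/864, c_2 = 1/6912; R = 12.


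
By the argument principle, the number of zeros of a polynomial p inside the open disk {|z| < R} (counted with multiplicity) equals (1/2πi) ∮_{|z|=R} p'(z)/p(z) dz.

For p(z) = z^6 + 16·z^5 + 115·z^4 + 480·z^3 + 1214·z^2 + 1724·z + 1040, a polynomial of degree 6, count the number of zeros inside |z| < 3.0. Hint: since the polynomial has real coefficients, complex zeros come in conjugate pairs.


The zeros of p are: (-3 + 1i), (-3 - 1i), -2, (-2 + 3i), (-2 - 3i), -4.
Their magnitudes are: 3.162, 3.162, 2, 3.606, 3.606, 4.
Zeros with |z| < R = 3.0: -2.
Count = 1.
By the argument principle, (1/2πi) ∮_{|z|=R} p'(z)/p(z) dz equals exactly this count.

Number of zeros inside |z| < 3.0: 1.


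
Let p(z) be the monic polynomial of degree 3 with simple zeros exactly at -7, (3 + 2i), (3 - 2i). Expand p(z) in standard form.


The polynomial is p(z) = ∏_{α ∈ S} (z − α), where S = {-7, (3 + 2i), (3 - 2i)}.
Expanding the product yields: p(z) = z^3 + z^2 -29·z + 91.
Note conjugate pairs combine to real quadratics: (z − (3+2i))(z − (3−2i)) = z² − 6z + 13.
The resulting polynomial has degree 3 and real coefficients as required.

p(z) = z^3 + z^2 -29·z + 91.


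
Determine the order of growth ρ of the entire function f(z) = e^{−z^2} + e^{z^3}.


Each summand is entire of order 2 and 3 respectively (as in the single-exponential case). The order of a sum is at most the max of the orders, so ρ ≤ 3. For the lower bound: on |z|=r choose arg z so that 1z^3 is real positive; then |e^{1z^3}| = e^{1r^3} while |e^{-1z^2}| ≤ e^{1r^2} = o(e^{1r^3}). So |f| ≥ e^{1r^3}(1 − o(1)) and ρ ≥ 3. Hence ρ = max(2, 3) = 3.
Therefore ρ = 3.

Order ρ = 3.


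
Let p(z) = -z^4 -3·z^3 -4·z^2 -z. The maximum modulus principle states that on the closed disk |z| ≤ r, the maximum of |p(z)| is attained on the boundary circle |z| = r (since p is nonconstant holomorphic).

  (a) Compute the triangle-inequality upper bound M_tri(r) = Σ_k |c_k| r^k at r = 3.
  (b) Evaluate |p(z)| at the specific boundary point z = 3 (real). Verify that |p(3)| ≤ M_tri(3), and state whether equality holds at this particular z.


Coefficients: c_0 = 0, c_1 = -1, c_2 = -4, c_3 = -3, c_4 = -1. Radius r = 3.
Part (a). Triangle bound: M_tri(r) = Σ_k |c_k| r^k
  = |0|·3^0 + |-1|·3^1 + |-4|·3^2 + |-3|·3^3 + |-1|·3^4
  = 0 + 3 + 36 + 81 + 81 = 201.
This bounds M(r) := max_{|z|=r} |p(z)| from above; equality holds iff all terms c_k z^k can be made to align in phase at a single z on |z|=r.
Part (b). At z = 3 (real, on the circle |z| = r):
  p(3) = (0)·3^0 + (-1)·3^1 + (-4)·3^2 + (-3)·3^3 + (-1)·3^4 = -201.
  |p(3)| = 201.
Since all nonzero coefficients share the same sign, |p(3)| = 201 = M_tri(3); the triangle bound is attained at z = 3, so in fact M(r) = 201.

M_tri(3) = 201; |p(3)| = 201; equality at z=3: yes.


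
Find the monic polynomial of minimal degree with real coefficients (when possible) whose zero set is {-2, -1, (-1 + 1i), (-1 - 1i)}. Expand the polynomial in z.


The polynomial is p(z) = ∏_{α ∈ S} (z − α), where S = {-2, -1, (-1 + 1i), (-1 - 1i)}.
Expanding the product yields: p(z) = z^4 + 5·z^3 + 10·z^2 + 10·z + 4.
Note conjugate pairs combine to real quadratics: (z − (-1+1i))(z − (-1−1i)) = z² + 2z + 2.
The resulting polynomial has degree 4 and real coefficients as required.

p(z) = z^4 + 5·z^3 + 10·z^2 + 10·z + 4.


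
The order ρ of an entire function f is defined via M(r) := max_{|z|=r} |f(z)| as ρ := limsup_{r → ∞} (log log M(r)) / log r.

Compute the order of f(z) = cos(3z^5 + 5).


Write cos(w) = (e^{iw} ± e^{−iw})/(2 or 2i), so |cos(w)| ≤ e^{|w|}. With w = 3z^5 + 5, |w| ≤ 3r^5 + 5 on |z|=r, giving M(r) ≤ e^{3r^5 + 5} and ρ ≤ 5. For the lower bound, choose z on |z|=r with 3z^5 purely imaginary of modulus 3r^5; then |cos(3z^5 + 5)| grows like e^{3r^5}/2, so ρ ≥ 5. Hence ρ = 5.
Therefore ρ = 5.

Order ρ = 5.


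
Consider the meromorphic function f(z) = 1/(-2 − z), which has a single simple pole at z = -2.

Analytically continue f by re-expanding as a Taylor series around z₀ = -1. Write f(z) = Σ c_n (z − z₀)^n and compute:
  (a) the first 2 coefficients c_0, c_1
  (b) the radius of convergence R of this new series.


Let w = z − z₀, so z = z₀ + w.
Then -2 − z = -2 − (z₀ + w) = (-2 − z₀) − w = -1 − w.
f(z) = 1/(-1 − w) = (1/(-1)) · 1/(1 − w/(-1)) = Σ_{n≥0} w^n / (-1)^(n+1).
So c_n = 1/(-1)^(n+1):
  c_0 = 1/(-1)^1 = -1.
  c_1 = 1/(-1)^2 = 1.
The series is valid for |w/d| < 1, i.e. |z − z₀| < |d|.
Radius of convergence: R = |-2 − z₀| = |-1| = 1 (distance from z₀ to the singularity z = -2).

c_0 = -1, c_1 = 1; R = 1.


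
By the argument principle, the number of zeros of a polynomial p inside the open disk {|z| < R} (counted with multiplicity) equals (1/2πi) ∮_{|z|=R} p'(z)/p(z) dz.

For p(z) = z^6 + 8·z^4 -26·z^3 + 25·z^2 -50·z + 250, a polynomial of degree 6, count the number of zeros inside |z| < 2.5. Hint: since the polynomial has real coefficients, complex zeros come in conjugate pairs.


The zeros of p are: (2 + 1i), (2 - 1i), (-1 + 3i), (-1 - 3i), (-1 + 2i), (-1 - 2i).
Their magnitudes are: 2.236, 2.236, 3.162, 3.162, 2.236, 2.236.
Zeros with |z| < R = 2.5: (2 + 1i), (2 - 1i), (-1 + 2i), (-1 - 2i).
Count = 4.
By the argument principle, (1/2πi) ∮_{|z|=R} p'(z)/p(z) dz equals exactly this count.

Number of zeros inside |z| < 2.5: 4.


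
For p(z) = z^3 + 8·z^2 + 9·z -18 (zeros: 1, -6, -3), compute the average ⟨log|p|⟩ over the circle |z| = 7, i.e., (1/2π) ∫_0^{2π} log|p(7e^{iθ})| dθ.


Zeros: -6, -3, 1; r = 7.
Inside |z| < r: -6, -3, 1. Outside (|z| ≥ r): ∅.
p(0) = -18, so log|p(0)| = log(18) = 2.8904.
Apply Jensen: I(r) = log|p(0)| + Σ_k log(r/|z_k|), summed over zeros inside |z| < r.
  log(r/|z_k|) for z_k = 1: log(7/1) = 1.9459
  log(r/|z_k|) for z_k = -6: log(7/6) = 0.1542
  log(r/|z_k|) for z_k = -3: log(7/3) = 0.8473
Sum over inside zeros: 2.9474.
I(r) = log|p(0)| + (inside sum) = 2.8904 + 2.9474 = 5.8377.
Closed form (all zeros inside, monic): I(r) = n·log(r) = 3·log(7) = 5.8377. ✓

I(r) ≈ 5.8377.


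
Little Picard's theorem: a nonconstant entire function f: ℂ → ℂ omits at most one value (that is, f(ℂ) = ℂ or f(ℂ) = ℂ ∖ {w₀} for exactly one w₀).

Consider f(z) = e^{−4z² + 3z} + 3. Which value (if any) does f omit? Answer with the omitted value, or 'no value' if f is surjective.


Little Picard bounds the complement of f(ℂ) to at most one point.
The exponent g(z) = −4z² + 3z is a nonconstant polynomial, hence surjective onto ℂ. So e^{g(z)} takes every value in {e^w : w ∈ ℂ} = ℂ ∖ {0}. Adding 3 shifts the range to ℂ ∖ {3}. f omits exactly 3.

Omitted value: 3.


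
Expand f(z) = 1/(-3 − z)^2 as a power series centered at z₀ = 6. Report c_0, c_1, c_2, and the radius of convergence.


Let w = z − z₀, so z = z₀ + w.
Then -3 − z = -3 − (z₀ + w) = (-3 − z₀) − w = -9 − w.
f(z) = 1/(-9 − w)^2 = (1/(-9)^2) · (1 − w/(-9))^{−2}.
By the binomial series (1−u)^{−2} = Σ_{n≥0} C(n+1, 1) u^n for |u|<1, with u = w/(-9):
  c_n = C(n+1, 1) / (-9)^(n+2).
  c_0 = 1/(-9)^2 = 1/81.
  c_1 = 2/(-9)^3 = -2/729.
  c_2 = 3/(-9)^4 = 1/2187.
The series is valid for |w/d| < 1, i.e. |z − z₀| < |d|.
Radius of convergence: R = |-3 − z₀| = |-9| = 9 (distance from z₀ to the singularity z = -3).

c_0 = 1/81, c_1 = -2/729, c_2 = 1/2187; R = 9.


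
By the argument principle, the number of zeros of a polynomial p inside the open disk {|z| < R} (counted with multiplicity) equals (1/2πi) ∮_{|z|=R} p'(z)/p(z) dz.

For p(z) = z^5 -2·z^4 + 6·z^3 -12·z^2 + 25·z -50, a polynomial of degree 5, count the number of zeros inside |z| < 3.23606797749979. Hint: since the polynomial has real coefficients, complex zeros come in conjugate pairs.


The zeros of p are: (1 + 2i), (1 - 2i), 2, (-1 + 2i), (-1 - 2i).
Their magnitudes are: 2.236, 2.236, 2, 2.236, 2.236.
Zeros with |z| < R = 3.23606797749979: (1 + 2i), (1 - 2i), 2, (-1 + 2i), (-1 - 2i).
Count = 5.
By the argument principle, (1/2πi) ∮_{|z|=R} p'(z)/p(z) dz equals exactly this count.

Number of zeros inside |z| < 3.23606797749979: 5.


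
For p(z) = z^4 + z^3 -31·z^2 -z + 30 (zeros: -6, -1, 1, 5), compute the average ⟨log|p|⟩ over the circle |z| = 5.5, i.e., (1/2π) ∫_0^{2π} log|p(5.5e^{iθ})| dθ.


Zeros: -6, -1, 1, 5; r = 5.5.
Inside |z| < r: -1, 1, 5. Outside (|z| ≥ r): -6.
p(0) = 30, so log|p(0)| = log(30) = 3.4012.
Apply Jensen: I(r) = log|p(0)| + Σ_k log(r/|z_k|), summed over zeros inside |z| < r.
  log(r/|z_k|) for z_k = -1: log(5.5/1) = 1.7047
  log(r/|z_k|) for z_k = 1: log(5.5/1) = 1.7047
  log(r/|z_k|) for z_k = 5: log(5.5/5) = 0.0953
  Outside zeros (-6) contribute nothing to the Jensen sum.
Sum over inside zeros: 3.5048.
I(r) = log|p(0)| + (inside sum) = 3.4012 + 3.5048 = 6.9060.
Note: since some zeros are outside |z| ≤ r, the simplified n·log(r) form does NOT apply — only the inside zeros contribute.

I(r) ≈ 6.9060.


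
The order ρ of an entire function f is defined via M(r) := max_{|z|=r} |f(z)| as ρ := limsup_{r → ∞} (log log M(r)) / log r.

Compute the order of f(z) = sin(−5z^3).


Write sin(w) = (e^{iw} ± e^{−iw})/(2 or 2i), so |sin(w)| ≤ e^{|w|}. With w = −5z^3, |w| ≤ 5r^3 + 0 on |z|=r, giving M(r) ≤ e^{5r^3 + 0} and ρ ≤ 3. For the lower bound, choose z on |z|=r with -5z^3 purely imaginary of modulus 5r^3; then |sin(−5z^3)| grows like e^{5r^3}/2, so ρ ≥ 3. Hence ρ = 3.
Therefore ρ = 3.

Order ρ = 3.


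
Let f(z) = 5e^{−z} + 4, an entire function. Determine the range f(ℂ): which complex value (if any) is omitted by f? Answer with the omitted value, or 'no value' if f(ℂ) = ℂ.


Little Picard bounds the complement of f(ℂ) to at most one point.
e^{−z} is never zero on ℂ, so 5·e^{−z} takes every value in ℂ ∖ {0}. Adding 4 shifts the range to ℂ ∖ {4}. Thus f omits exactly the value 4.

Omitted value: 4.


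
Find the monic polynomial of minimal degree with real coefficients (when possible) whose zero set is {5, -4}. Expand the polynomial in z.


The polynomial is p(z) = ∏_{α ∈ S} (z − α), where S = {5, -4}.
Expanding the product yields: p(z) = z^2 -z -20.
The resulting polynomial has degree 2 and real coefficients as required.

p(z) = z^2 -z -20.


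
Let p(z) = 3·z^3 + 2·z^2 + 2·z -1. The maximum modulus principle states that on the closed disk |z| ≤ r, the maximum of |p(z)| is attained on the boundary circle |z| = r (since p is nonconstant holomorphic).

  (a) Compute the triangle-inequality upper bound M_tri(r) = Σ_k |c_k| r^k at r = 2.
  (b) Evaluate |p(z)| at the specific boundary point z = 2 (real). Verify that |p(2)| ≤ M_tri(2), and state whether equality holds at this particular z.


Coefficients: c_0 = -1, c_1 = 2, c_2 = 2, c_3 = 3. Radius r = 2.
Part (a). Triangle bound: M_tri(r) = Σ_k |c_k| r^k
  = |-1|·2^0 + |2|·2^1 + |2|·2^2 + |3|·2^3
  = 1 + 4 + 8 + 24 = 37.
This bounds M(r) := max_{|z|=r} |p(z)| from above; equality holds iff all terms c_k z^k can be made to align in phase at a single z on |z|=r.
Part (b). At z = 2 (real, on the circle |z| = r):
  p(2) = (-1)·2^0 + (2)·2^1 + (2)·2^2 + (3)·2^3 = 35.
  |p(2)| = 35.
Check: |p(2)| = 35 ≤ 37 = M_tri(2). ✓ Equality does not hold at z = 2 (the coefficients have mixed signs, so the terms do not all align in phase there).

M_tri(2) = 37; |p(2)| = 35; equality at z=2: no.


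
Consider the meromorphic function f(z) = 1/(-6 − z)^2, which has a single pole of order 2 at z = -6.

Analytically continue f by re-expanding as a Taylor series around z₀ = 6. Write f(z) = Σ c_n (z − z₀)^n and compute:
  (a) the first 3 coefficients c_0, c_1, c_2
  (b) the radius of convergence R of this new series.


Let w = z − z₀, so z = z₀ + w.
Then -6 − z = -6 − (z₀ + w) = (-6 − z₀) − w = -12 − w.
f(z) = 1/(-12 − w)^2 = (1/(-12)^2) · (1 − w/(-12))^{−2}.
By the binomial series (1−u)^{−2} = Σ_{n≥0} C(n+1, 1) u^n for |u|<1, with u = w/(-12):
  c_n = C(n+1, 1) / (-12)^(n+2).
  c_0 = 1/(-12)^2 = 1/144.
  c_1 = 2/(-12)^3 = -1/864.
  c_2 = 3/(-12)^4 = 1/6912.
The series is valid for |w/d| < 1, i.e. |z − z₀| < |d|.
Radius of convergence: R = |-6 − z₀| = |-12| = 12 (distance from z₀ to the singularity z = -6).

c_0 = 1/144, c_1 = -1/864, c_2 = 1/6912; R = 12.


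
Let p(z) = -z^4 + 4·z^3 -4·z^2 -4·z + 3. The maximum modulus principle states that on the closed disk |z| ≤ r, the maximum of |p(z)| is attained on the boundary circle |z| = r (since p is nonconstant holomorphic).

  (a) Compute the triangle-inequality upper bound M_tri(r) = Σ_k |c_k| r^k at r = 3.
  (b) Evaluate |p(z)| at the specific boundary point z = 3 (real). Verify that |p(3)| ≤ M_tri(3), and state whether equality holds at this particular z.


Coefficients: c_0 = 3, c_1 = -4, c_2 = -4, c_3 = 4, c_4 = -1. Radius r = 3.
Part (a). Triangle bound: M_tri(r) = Σ_k |c_k| r^k
  = |3|·3^0 + |-4|·3^1 + |-4|·3^2 + |4|·3^3 + |-1|·3^4
  = 3 + 12 + 36 + 108 + 81 = 240.
This bounds M(r) := max_{|z|=r} |p(z)| from above; equality holds iff all terms c_k z^k can be made to align in phase at a single z on |z|=r.
Part (b). At z = 3 (real, on the circle |z| = r):
  p(3) = (3)·3^0 + (-4)·3^1 + (-4)·3^2 + (4)·3^3 + (-1)·3^4 = -18.
  |p(3)| = 18.
Check: |p(3)| = 18 ≤ 240 = M_tri(3). ✓ Equality does not hold at z = 3 (the coefficients have mixed signs, so the terms do not all align in phase there).

M_tri(3) = 240; |p(3)| = 18; equality at z=3: no.
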